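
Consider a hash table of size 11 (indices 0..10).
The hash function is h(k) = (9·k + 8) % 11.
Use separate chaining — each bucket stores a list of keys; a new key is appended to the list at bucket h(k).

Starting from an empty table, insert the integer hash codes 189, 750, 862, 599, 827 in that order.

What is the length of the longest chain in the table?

189 -> bucket 4
750 -> bucket 4 (collision)
862 -> bucket 0
599 -> bucket 9
827 -> bucket 4 (collision)
Final buckets:
0: 862
1: -
2: -
3: -
4: 189 -> 750 -> 827
5: -
6: -
7: -
8: -
9: 599
10: -

3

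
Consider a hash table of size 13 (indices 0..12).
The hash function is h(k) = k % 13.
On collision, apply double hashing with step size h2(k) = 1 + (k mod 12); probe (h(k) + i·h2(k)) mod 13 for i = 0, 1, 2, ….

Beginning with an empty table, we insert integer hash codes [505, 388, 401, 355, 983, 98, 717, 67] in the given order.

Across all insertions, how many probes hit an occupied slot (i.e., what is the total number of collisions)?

4

505 hashes to 11; slot 11 is free → place at 11.
388 hashes to 11, h2=5; 11 taken → place at 3.
401 hashes to 11, h2=6; 11 taken → place at 4.
355 hashes to 4, h2=8; 4 taken → place at 12.
983 hashes to 8; slot 8 is free → place at 8.
98 hashes to 7; slot 7 is free → place at 7.
717 hashes to 2; slot 2 is free → place at 2.
67 hashes to 2, h2=8; 2 taken → place at 10.
Table: [-, -, 717, 388, 401, -, -, 98, 983, -, 67, 505, 355]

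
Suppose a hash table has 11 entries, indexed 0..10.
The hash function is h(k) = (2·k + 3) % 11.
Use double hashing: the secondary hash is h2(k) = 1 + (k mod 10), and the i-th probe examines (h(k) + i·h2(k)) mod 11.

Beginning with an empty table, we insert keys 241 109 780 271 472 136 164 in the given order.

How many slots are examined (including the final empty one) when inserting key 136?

241: h=1 -> slot 1
109: h=1, h2=10, probe 1,0 -> slot 0
780: h=1, h2=1, probe 1,2 -> slot 2
271: h=6 -> slot 6
472: h=1, h2=3, probe 1,4 -> slot 4
136: h=0, h2=7, probe 0,7 -> slot 7
164: h=1, h2=5, probe 1,6,0,5 -> slot 5
Table: [109, 241, 780, -, 472, 164, 271, 136, -, -, -]

2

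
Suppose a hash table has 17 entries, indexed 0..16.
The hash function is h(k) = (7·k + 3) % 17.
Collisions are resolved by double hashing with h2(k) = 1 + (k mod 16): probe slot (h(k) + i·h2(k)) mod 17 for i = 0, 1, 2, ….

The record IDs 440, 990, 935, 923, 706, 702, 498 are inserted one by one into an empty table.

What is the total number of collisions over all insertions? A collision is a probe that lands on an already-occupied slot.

440: h=6 -> slot 6
990: h=14 -> slot 14
935: h=3 -> slot 3
923: h=4 -> slot 4
706: h=15 -> slot 15
702: h=4, h2=15, probe 4,2 -> slot 2
498: h=4, h2=3, probe 4,7 -> slot 7
Table: [—, —, 702, 935, 923, —, 440, 498, —, —, —, —, —, —, 990, 706, —]

2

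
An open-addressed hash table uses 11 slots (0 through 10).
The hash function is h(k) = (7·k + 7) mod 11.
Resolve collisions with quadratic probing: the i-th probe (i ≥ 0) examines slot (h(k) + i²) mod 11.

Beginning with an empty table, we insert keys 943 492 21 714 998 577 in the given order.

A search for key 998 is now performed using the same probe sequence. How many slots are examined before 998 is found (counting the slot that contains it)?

4

Insert 943: h=8, slot 8 empty -> index 8.
Insert 492: h=8, slot 8 occupied -> index 9.
Insert 21: h=0, slot 0 empty -> index 0.
Insert 714: h=0, slot 0 occupied -> index 1.
Insert 998: h=8, slots 8,9,1 occupied -> index 6.
Insert 577: h=9, slot 9 occupied -> index 10.
Table: [21, 714, _, _, _, _, 998, _, 943, 492, 577]
Lookup 998: h=8, probe 8,9,1,6 → found at 6.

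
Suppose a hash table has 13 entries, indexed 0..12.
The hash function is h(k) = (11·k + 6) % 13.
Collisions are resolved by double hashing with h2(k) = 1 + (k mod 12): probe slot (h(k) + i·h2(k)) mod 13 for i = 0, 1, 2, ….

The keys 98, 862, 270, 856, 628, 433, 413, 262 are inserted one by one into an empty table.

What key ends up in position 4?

98 hashes to 5; slot 5 is free => place at 5.
862 hashes to 11; slot 11 is free => place at 11.
270 hashes to 12; slot 12 is free => place at 12.
856 hashes to 10; slot 10 is free => place at 10.
628 hashes to 11, h2=5; 11 taken => place at 3.
433 hashes to 11, h2=2; 11 taken => place at 0.
413 hashes to 12, h2=6; 12,5,11 taken => place at 4.
262 hashes to 2; slot 2 is free => place at 2.
Table: [433, —, 262, 628, 413, 98, —, —, —, —, 856, 862, 270]

413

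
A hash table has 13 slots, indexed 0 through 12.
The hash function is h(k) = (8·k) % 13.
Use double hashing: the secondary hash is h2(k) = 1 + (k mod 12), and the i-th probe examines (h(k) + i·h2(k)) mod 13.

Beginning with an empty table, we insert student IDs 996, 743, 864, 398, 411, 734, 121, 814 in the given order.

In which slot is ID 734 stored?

5

996 hashes to 12; slot 12 is free -> place at 12.
743 hashes to 3; slot 3 is free -> place at 3.
864 hashes to 9; slot 9 is free -> place at 9.
398 hashes to 12, h2=3; 12 taken -> place at 2.
411 hashes to 12, h2=4; 12,3 taken -> place at 7.
734 hashes to 9, h2=3; 9,12,2 taken -> place at 5.
121 hashes to 6; slot 6 is free -> place at 6.
814 hashes to 12, h2=11; 12 taken -> place at 10.
Table: [., ., 398, 743, ., 734, 121, 411, ., 864, 814, ., 996]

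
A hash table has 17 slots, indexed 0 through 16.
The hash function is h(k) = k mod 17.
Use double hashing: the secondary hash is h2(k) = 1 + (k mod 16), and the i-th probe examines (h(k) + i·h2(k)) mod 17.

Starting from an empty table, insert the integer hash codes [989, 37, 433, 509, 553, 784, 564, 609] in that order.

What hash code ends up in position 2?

553

989 hashes to 3; slot 3 is free => place at 3.
37 hashes to 3, h2=6; 3 taken => place at 9.
433 hashes to 8; slot 8 is free => place at 8.
509 hashes to 16; slot 16 is free => place at 16.
553 hashes to 9, h2=10; 9 taken => place at 2.
784 hashes to 2, h2=1; 2,3 taken => place at 4.
564 hashes to 3, h2=5; 3,8 taken => place at 13.
609 hashes to 14; slot 14 is free => place at 14.
Table: [∅, ∅, 553, 989, 784, ∅, ∅, ∅, 433, 37, ∅, ∅, ∅, 564, 609, ∅, 509]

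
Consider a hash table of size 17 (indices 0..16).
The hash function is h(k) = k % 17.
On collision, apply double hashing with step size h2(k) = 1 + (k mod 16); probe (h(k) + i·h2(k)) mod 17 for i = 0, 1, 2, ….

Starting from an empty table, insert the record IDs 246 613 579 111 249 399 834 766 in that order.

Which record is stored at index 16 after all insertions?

766

Insert 246: h=8, slot 8 empty -> index 8.
Insert 613: h=1, slot 1 empty -> index 1.
Insert 579: h=1, h2=4, slot 1 occupied -> index 5.
Insert 111: h=9, slot 9 empty -> index 9.
Insert 249: h=11, slot 11 empty -> index 11.
Insert 399: h=8, h2=16, slot 8 occupied -> index 7.
Insert 834: h=1, h2=3, slot 1 occupied -> index 4.
Insert 766: h=1, h2=15, slot 1 occupied -> index 16.
Table: [-, 613, -, -, 834, 579, -, 399, 246, 111, -, 249, -, -, -, -, 766]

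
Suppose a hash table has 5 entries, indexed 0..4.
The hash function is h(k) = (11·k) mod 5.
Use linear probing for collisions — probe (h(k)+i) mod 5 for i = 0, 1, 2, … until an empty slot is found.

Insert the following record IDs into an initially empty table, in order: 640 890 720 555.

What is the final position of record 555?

Insert 640: h=0, slot 0 empty => index 0.
Insert 890: h=0, slot 0 occupied => index 1.
Insert 720: h=0, slots 0,1 occupied => index 2.
Insert 555: h=0, slots 0,1,2 occupied => index 3.
Table: [640, 890, 720, 555, -]

3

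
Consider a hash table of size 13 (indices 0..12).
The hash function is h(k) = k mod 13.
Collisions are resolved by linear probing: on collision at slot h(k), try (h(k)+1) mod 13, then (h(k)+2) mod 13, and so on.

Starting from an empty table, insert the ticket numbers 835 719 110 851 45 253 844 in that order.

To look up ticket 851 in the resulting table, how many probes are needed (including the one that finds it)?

835: h=3 => slot 3
719: h=4 => slot 4
110: h=6 => slot 6
851: h=6, probe 6,7 => slot 7
45: h=6, probe 6,7,8 => slot 8
253: h=6, probe 6,7,8,9 => slot 9
844: h=12 => slot 12
Table: [_, _, _, 835, 719, _, 110, 851, 45, 253, _, _, 844]
Lookup 851: h=6, probe 6,7 → found at 7.

2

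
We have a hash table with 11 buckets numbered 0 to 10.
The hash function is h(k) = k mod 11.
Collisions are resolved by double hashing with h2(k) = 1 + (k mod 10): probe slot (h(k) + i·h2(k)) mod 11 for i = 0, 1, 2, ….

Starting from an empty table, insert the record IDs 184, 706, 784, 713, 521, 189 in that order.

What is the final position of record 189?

Insert 184: h=8, slot 8 empty -> index 8.
Insert 706: h=2, slot 2 empty -> index 2.
Insert 784: h=3, slot 3 empty -> index 3.
Insert 713: h=9, slot 9 empty -> index 9.
Insert 521: h=4, slot 4 empty -> index 4.
Insert 189: h=2, h2=10, slot 2 occupied -> index 1.
Table: [_, 189, 706, 784, 521, _, _, _, 184, 713, _]

1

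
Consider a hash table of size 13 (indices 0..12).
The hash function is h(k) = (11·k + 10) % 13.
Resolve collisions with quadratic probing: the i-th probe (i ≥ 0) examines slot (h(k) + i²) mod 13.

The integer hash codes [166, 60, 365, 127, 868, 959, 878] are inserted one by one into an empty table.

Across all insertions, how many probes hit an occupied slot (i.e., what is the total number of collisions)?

Insert 166: h=3, slot 3 empty → index 3.
Insert 60: h=7, slot 7 empty → index 7.
Insert 365: h=8, slot 8 empty → index 8.
Insert 127: h=3, slot 3 occupied → index 4.
Insert 868: h=3, slots 3,4,7 occupied → index 12.
Insert 959: h=3, slots 3,4,7,12 occupied → index 6.
Insert 878: h=9, slot 9 empty → index 9.
Table: [—, —, —, 166, 127, —, 959, 60, 365, 878, —, —, 868]

8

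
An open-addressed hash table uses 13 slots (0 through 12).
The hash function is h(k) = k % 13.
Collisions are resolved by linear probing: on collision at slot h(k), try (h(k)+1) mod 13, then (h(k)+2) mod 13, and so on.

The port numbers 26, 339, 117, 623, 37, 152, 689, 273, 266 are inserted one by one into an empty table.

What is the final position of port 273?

26: h=0 -> slot 0
339: h=1 -> slot 1
117: h=0, probe 0,1,2 -> slot 2
623: h=12 -> slot 12
37: h=11 -> slot 11
152: h=9 -> slot 9
689: h=0, probe 0,1,2,3 -> slot 3
273: h=0, probe 0,1,2,3,4 -> slot 4
266: h=6 -> slot 6
Table: [26, 339, 117, 689, 273, -, 266, -, -, 152, -, 37, 623]

4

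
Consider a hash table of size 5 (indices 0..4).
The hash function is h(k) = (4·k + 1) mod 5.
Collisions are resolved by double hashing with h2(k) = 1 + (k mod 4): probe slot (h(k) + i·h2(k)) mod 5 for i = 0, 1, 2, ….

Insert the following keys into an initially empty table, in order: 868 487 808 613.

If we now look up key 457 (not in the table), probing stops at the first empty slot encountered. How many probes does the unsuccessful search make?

2

Insert 868: h=3, slot 3 empty => index 3.
Insert 487: h=4, slot 4 empty => index 4.
Insert 808: h=3, h2=1, slots 3,4 occupied => index 0.
Insert 613: h=3, h2=2, slots 3,0 occupied => index 2.
Table: [808, ∅, 613, 868, 487]
Lookup 457: h=4, h2=2, probe 4,1 → slot 1 empty, not found.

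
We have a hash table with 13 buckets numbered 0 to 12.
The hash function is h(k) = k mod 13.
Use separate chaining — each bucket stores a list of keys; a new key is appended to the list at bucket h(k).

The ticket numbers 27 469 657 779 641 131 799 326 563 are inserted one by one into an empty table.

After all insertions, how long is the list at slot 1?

Insert 27: h=1, bucket 1 empty -> new chain.
Insert 469: h=1, bucket 1 nonempty -> append to chain.
Insert 657: h=7, bucket 7 empty -> new chain.
Insert 779: h=12, bucket 12 empty -> new chain.
Insert 641: h=4, bucket 4 empty -> new chain.
Insert 131: h=1, bucket 1 nonempty -> append to chain.
Insert 799: h=6, bucket 6 empty -> new chain.
Insert 326: h=1, bucket 1 nonempty -> append to chain.
Insert 563: h=4, bucket 4 nonempty -> append to chain.
Final buckets:
0: -
1: 27 -> 469 -> 131 -> 326
2: -
3: -
4: 641 -> 563
5: -
6: 799
7: 657
8: -
9: -
10: -
11: -
12: 779

4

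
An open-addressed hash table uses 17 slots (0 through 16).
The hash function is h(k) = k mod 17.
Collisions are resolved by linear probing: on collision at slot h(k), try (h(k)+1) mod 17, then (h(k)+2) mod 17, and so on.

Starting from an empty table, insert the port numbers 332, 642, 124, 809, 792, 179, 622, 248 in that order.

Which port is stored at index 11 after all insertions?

792

332: h=9 → slot 9
642: h=13 → slot 13
124: h=5 → slot 5
809: h=10 → slot 10
792: h=10, probe 10,11 → slot 11
179: h=9, probe 9,10,11,12 → slot 12
622: h=10, probe 10,11,12,13,14 → slot 14
248: h=10, probe 10,11,12,13,14,15 → slot 15
Table: [_, _, _, _, _, 124, _, _, _, 332, 809, 792, 179, 642, 622, 248, _]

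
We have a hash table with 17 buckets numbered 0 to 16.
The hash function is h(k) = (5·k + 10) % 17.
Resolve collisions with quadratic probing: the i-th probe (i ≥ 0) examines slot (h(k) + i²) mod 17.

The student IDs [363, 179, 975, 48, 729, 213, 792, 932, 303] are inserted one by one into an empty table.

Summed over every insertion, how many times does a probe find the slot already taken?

363: h=6 -> slot 6
179: h=4 -> slot 4
975: h=6, probe 6,7 -> slot 7
48: h=12 -> slot 12
729: h=0 -> slot 0
213: h=4, probe 4,5 -> slot 5
792: h=9 -> slot 9
932: h=12, probe 12,13 -> slot 13
303: h=12, probe 12,13,16 -> slot 16
Table: [729, —, —, —, 179, 213, 363, 975, —, 792, —, —, 48, 932, —, —, 303]

5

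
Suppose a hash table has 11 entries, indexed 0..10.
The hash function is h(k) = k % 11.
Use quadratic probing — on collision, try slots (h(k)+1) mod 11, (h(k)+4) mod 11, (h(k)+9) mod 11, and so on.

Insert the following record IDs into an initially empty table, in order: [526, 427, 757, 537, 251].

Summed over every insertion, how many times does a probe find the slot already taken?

10

Insert 526: h=9, slot 9 empty -> index 9.
Insert 427: h=9, slot 9 occupied -> index 10.
Insert 757: h=9, slots 9,10 occupied -> index 2.
Insert 537: h=9, slots 9,10,2 occupied -> index 7.
Insert 251: h=9, slots 9,10,2,7 occupied -> index 3.
Table: [_, _, 757, 251, _, _, _, 537, _, 526, 427]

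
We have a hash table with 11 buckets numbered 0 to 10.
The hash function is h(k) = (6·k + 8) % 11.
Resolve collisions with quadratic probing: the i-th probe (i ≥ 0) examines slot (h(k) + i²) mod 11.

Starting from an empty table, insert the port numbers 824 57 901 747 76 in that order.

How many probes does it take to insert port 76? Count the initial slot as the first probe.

4

824 hashes to 2; slot 2 is free -> place at 2.
57 hashes to 9; slot 9 is free -> place at 9.
901 hashes to 2; 2 taken -> place at 3.
747 hashes to 2; 2,3 taken -> place at 6.
76 hashes to 2; 2,3,6 taken -> place at 0.
Table: [76, —, 824, 901, —, —, 747, —, —, 57, —]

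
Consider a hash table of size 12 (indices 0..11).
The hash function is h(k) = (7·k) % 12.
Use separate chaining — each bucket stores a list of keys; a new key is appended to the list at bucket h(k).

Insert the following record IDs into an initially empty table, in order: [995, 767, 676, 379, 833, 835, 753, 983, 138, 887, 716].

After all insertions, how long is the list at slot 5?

4

Insert 995: h=5, bucket 5 empty -> new chain.
Insert 767: h=5, bucket 5 nonempty -> append to chain.
Insert 676: h=4, bucket 4 empty -> new chain.
Insert 379: h=1, bucket 1 empty -> new chain.
Insert 833: h=11, bucket 11 empty -> new chain.
Insert 835: h=1, bucket 1 nonempty -> append to chain.
Insert 753: h=3, bucket 3 empty -> new chain.
Insert 983: h=5, bucket 5 nonempty -> append to chain.
Insert 138: h=6, bucket 6 empty -> new chain.
Insert 887: h=5, bucket 5 nonempty -> append to chain.
Insert 716: h=8, bucket 8 empty -> new chain.
Final buckets:
0: _
1: 379 -> 835
2: _
3: 753
4: 676
5: 995 -> 767 -> 983 -> 887
6: 138
7: _
8: 716
9: _
10: _
11: 833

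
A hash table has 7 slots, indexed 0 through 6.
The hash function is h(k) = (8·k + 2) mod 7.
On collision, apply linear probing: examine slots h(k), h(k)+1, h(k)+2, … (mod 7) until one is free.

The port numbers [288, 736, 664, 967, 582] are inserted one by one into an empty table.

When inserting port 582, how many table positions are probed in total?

4

288: h=3 → slot 3
736: h=3, probe 3,4 → slot 4
664: h=1 → slot 1
967: h=3, probe 3,4,5 → slot 5
582: h=3, probe 3,4,5,6 → slot 6
Table: [—, 664, —, 288, 736, 967, 582]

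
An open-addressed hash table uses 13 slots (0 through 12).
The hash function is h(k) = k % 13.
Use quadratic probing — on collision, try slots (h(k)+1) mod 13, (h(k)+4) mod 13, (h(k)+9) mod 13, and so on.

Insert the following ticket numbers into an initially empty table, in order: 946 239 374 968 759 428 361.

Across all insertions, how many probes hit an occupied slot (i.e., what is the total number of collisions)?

5

946 hashes to 10; slot 10 is free -> place at 10.
239 hashes to 5; slot 5 is free -> place at 5.
374 hashes to 10; 10 taken -> place at 11.
968 hashes to 6; slot 6 is free -> place at 6.
759 hashes to 5; 5,6 taken -> place at 9.
428 hashes to 12; slot 12 is free -> place at 12.
361 hashes to 10; 10,11 taken -> place at 1.
Table: [_, 361, _, _, _, 239, 968, _, _, 759, 946, 374, 428]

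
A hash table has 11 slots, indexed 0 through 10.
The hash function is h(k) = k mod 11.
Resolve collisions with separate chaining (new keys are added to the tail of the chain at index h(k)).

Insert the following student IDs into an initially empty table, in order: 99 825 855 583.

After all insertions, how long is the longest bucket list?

3

Insert 99: h=0, bucket 0 empty -> new chain.
Insert 825: h=0, bucket 0 nonempty -> append to chain.
Insert 855: h=8, bucket 8 empty -> new chain.
Insert 583: h=0, bucket 0 nonempty -> append to chain.
Final buckets:
0: 99 -> 825 -> 583
1: -
2: -
3: -
4: -
5: -
6: -
7: -
8: 855
9: -
10: -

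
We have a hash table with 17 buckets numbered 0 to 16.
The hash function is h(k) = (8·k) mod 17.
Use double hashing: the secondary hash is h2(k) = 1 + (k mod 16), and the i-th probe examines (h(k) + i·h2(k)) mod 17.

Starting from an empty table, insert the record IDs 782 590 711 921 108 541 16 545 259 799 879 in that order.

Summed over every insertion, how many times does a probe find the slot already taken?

Insert 782: h=0, slot 0 empty -> index 0.
Insert 590: h=11, slot 11 empty -> index 11.
Insert 711: h=10, slot 10 empty -> index 10.
Insert 921: h=7, slot 7 empty -> index 7.
Insert 108: h=14, slot 14 empty -> index 14.
Insert 541: h=10, h2=14, slots 10,7 occupied -> index 4.
Insert 16: h=9, slot 9 empty -> index 9.
Insert 545: h=8, slot 8 empty -> index 8.
Insert 259: h=15, slot 15 empty -> index 15.
Insert 799: h=0, h2=16, slot 0 occupied -> index 16.
Insert 879: h=11, h2=16, slots 11,10,9,8,7 occupied -> index 6.
Table: [782, —, —, —, 541, —, 879, 921, 545, 16, 711, 590, —, —, 108, 259, 799]

8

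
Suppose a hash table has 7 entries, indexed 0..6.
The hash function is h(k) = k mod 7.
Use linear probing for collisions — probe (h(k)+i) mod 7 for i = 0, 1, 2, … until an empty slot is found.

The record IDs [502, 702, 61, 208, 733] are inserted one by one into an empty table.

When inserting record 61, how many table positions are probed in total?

2

Insert 502: h=5, slot 5 empty -> index 5.
Insert 702: h=2, slot 2 empty -> index 2.
Insert 61: h=5, slot 5 occupied -> index 6.
Insert 208: h=5, slots 5,6 occupied -> index 0.
Insert 733: h=5, slots 5,6,0 occupied -> index 1.
Table: [208, 733, 702, ∅, ∅, 502, 61]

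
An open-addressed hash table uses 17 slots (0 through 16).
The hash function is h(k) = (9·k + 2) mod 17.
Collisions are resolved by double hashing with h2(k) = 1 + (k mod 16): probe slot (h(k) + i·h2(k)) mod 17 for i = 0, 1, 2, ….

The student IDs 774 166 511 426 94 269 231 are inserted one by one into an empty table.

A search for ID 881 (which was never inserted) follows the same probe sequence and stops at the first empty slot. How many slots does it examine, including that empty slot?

774: h=15 -> slot 15
166: h=0 -> slot 0
511: h=11 -> slot 11
426: h=11, h2=11, probe 11,5 -> slot 5
94: h=15, h2=15, probe 15,13 -> slot 13
269: h=9 -> slot 9
231: h=7 -> slot 7
Table: [166, ∅, ∅, ∅, ∅, 426, ∅, 231, ∅, 269, ∅, 511, ∅, 94, ∅, 774, ∅]
Lookup 881: h=9, h2=2, probe 9,11,13,15,0,2 → slot 2 empty, not found.

6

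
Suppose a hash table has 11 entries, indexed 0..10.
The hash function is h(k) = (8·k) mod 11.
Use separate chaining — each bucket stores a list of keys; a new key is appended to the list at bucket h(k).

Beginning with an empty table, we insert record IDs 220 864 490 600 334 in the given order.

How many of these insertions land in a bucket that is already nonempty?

220 -> bucket 0
864 -> bucket 4
490 -> bucket 4 (collision)
600 -> bucket 4 (collision)
334 -> bucket 10
Final buckets:
0: 220
1: ∅
2: ∅
3: ∅
4: 864 -> 490 -> 600
5: ∅
6: ∅
7: ∅
8: ∅
9: ∅
10: 334

2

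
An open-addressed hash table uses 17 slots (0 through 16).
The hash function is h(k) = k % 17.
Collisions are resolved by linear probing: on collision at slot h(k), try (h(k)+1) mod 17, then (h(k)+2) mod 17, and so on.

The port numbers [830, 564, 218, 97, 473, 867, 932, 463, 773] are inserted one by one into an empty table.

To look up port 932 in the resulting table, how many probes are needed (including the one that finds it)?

5

830 hashes to 14; slot 14 is free → place at 14.
564 hashes to 3; slot 3 is free → place at 3.
218 hashes to 14; 14 taken → place at 15.
97 hashes to 12; slot 12 is free → place at 12.
473 hashes to 14; 14,15 taken → place at 16.
867 hashes to 0; slot 0 is free → place at 0.
932 hashes to 14; 14,15,16,0 taken → place at 1.
463 hashes to 4; slot 4 is free → place at 4.
773 hashes to 8; slot 8 is free → place at 8.
Table: [867, 932, ∅, 564, 463, ∅, ∅, ∅, 773, ∅, ∅, ∅, 97, ∅, 830, 218, 473]
Lookup 932: h=14, probe 14,15,16,0,1 → found at 1.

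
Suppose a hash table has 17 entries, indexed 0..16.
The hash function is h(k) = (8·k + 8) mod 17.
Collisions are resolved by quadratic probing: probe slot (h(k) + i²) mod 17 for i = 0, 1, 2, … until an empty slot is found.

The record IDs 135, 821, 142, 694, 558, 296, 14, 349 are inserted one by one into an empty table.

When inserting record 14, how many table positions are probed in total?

4

Insert 135: h=0, slot 0 empty → index 0.
Insert 821: h=14, slot 14 empty → index 14.
Insert 142: h=5, slot 5 empty → index 5.
Insert 694: h=1, slot 1 empty → index 1.
Insert 558: h=1, slot 1 occupied → index 2.
Insert 296: h=13, slot 13 empty → index 13.
Insert 14: h=1, slots 1,2,5 occupied → index 10.
Insert 349: h=12, slot 12 empty → index 12.
Table: [135, 694, 558, -, -, 142, -, -, -, -, 14, -, 349, 296, 821, -, -]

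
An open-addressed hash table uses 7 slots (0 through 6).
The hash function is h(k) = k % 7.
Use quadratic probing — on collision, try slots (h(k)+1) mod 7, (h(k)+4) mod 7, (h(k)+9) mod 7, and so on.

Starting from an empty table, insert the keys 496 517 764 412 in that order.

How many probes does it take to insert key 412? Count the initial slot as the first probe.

496 hashes to 6; slot 6 is free → place at 6.
517 hashes to 6; 6 taken → place at 0.
764 hashes to 1; slot 1 is free → place at 1.
412 hashes to 6; 6,0 taken → place at 3.
Table: [517, 764, ., 412, ., ., 496]

3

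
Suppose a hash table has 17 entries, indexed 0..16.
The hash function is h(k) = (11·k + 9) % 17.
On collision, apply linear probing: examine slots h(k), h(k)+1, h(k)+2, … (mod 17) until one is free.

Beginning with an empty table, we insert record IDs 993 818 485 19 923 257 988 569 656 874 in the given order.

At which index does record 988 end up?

993 hashes to 1; slot 1 is free => place at 1.
818 hashes to 14; slot 14 is free => place at 14.
485 hashes to 6; slot 6 is free => place at 6.
19 hashes to 14; 14 taken => place at 15.
923 hashes to 13; slot 13 is free => place at 13.
257 hashes to 14; 14,15 taken => place at 16.
988 hashes to 14; 14,15,16 taken => place at 0.
569 hashes to 12; slot 12 is free => place at 12.
656 hashes to 0; 0,1 taken => place at 2.
874 hashes to 1; 1,2 taken => place at 3.
Table: [988, 993, 656, 874, _, _, 485, _, _, _, _, _, 569, 923, 818, 19, 257]

0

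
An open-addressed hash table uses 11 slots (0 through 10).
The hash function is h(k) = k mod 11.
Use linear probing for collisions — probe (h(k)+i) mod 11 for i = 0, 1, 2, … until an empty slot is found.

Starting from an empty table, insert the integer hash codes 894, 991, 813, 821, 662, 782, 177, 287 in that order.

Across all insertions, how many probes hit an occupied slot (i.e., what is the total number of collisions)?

Insert 894: h=3, slot 3 empty → index 3.
Insert 991: h=1, slot 1 empty → index 1.
Insert 813: h=10, slot 10 empty → index 10.
Insert 821: h=7, slot 7 empty → index 7.
Insert 662: h=2, slot 2 empty → index 2.
Insert 782: h=1, slots 1,2,3 occupied → index 4.
Insert 177: h=1, slots 1,2,3,4 occupied → index 5.
Insert 287: h=1, slots 1,2,3,4,5 occupied → index 6.
Table: [_, 991, 662, 894, 782, 177, 287, 821, _, _, 813]

12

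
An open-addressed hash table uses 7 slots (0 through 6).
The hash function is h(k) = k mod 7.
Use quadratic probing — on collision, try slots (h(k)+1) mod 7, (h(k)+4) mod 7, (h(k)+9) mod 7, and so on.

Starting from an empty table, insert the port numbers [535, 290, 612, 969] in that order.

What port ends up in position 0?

612

535 hashes to 3; slot 3 is free => place at 3.
290 hashes to 3; 3 taken => place at 4.
612 hashes to 3; 3,4 taken => place at 0.
969 hashes to 3; 3,4,0 taken => place at 5.
Table: [612, ., ., 535, 290, 969, .]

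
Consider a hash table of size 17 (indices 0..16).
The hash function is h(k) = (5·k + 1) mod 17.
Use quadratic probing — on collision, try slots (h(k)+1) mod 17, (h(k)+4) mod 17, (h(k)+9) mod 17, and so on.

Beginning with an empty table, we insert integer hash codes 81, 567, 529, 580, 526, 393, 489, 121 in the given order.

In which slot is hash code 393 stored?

3

Insert 81: h=15, slot 15 empty => index 15.
Insert 567: h=14, slot 14 empty => index 14.
Insert 529: h=11, slot 11 empty => index 11.
Insert 580: h=11, slot 11 occupied => index 12.
Insert 526: h=13, slot 13 empty => index 13.
Insert 393: h=11, slots 11,12,15 occupied => index 3.
Insert 489: h=15, slot 15 occupied => index 16.
Insert 121: h=11, slots 11,12,15,3 occupied => index 10.
Table: [—, —, —, 393, —, —, —, —, —, —, 121, 529, 580, 526, 567, 81, 489]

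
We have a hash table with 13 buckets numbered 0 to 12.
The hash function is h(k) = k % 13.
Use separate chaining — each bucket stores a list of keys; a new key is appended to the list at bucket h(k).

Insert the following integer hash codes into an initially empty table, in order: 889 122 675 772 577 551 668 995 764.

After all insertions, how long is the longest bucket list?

6

889 → bucket 5
122 → bucket 5 (collision)
675 → bucket 12
772 → bucket 5 (collision)
577 → bucket 5 (collision)
551 → bucket 5 (collision)
668 → bucket 5 (collision)
995 → bucket 7
764 → bucket 10
Final buckets:
0: ∅
1: ∅
2: ∅
3: ∅
4: ∅
5: 889 -> 122 -> 772 -> 577 -> 551 -> 668
6: ∅
7: 995
8: ∅
9: ∅
10: 764
11: ∅
12: 675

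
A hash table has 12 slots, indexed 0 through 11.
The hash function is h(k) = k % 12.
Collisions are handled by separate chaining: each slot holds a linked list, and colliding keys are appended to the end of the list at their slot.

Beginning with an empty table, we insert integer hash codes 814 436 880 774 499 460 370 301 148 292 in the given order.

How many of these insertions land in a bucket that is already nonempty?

Insert 814: h=10, bucket 10 empty → new chain.
Insert 436: h=4, bucket 4 empty → new chain.
Insert 880: h=4, bucket 4 nonempty → append to chain.
Insert 774: h=6, bucket 6 empty → new chain.
Insert 499: h=7, bucket 7 empty → new chain.
Insert 460: h=4, bucket 4 nonempty → append to chain.
Insert 370: h=10, bucket 10 nonempty → append to chain.
Insert 301: h=1, bucket 1 empty → new chain.
Insert 148: h=4, bucket 4 nonempty → append to chain.
Insert 292: h=4, bucket 4 nonempty → append to chain.
Final buckets:
0: -
1: 301
2: -
3: -
4: 436 -> 880 -> 460 -> 148 -> 292
5: -
6: 774
7: 499
8: -
9: -
10: 814 -> 370
11: -

5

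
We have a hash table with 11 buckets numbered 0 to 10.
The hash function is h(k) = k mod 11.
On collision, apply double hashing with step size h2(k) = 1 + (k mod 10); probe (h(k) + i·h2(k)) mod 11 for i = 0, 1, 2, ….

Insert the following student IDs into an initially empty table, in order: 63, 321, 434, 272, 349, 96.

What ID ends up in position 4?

96

Insert 63: h=8, slot 8 empty -> index 8.
Insert 321: h=2, slot 2 empty -> index 2.
Insert 434: h=5, slot 5 empty -> index 5.
Insert 272: h=8, h2=3, slot 8 occupied -> index 0.
Insert 349: h=8, h2=10, slot 8 occupied -> index 7.
Insert 96: h=8, h2=7, slot 8 occupied -> index 4.
Table: [272, -, 321, -, 96, 434, -, 349, 63, -, -]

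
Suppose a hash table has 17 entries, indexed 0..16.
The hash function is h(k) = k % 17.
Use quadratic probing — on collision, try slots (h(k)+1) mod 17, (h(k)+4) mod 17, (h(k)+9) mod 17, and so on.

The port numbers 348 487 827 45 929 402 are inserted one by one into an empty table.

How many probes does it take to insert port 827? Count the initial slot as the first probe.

2

348: h=8 -> slot 8
487: h=11 -> slot 11
827: h=11, probe 11,12 -> slot 12
45: h=11, probe 11,12,15 -> slot 15
929: h=11, probe 11,12,15,3 -> slot 3
402: h=11, probe 11,12,15,3,10 -> slot 10
Table: [—, —, —, 929, —, —, —, —, 348, —, 402, 487, 827, —, —, 45, —]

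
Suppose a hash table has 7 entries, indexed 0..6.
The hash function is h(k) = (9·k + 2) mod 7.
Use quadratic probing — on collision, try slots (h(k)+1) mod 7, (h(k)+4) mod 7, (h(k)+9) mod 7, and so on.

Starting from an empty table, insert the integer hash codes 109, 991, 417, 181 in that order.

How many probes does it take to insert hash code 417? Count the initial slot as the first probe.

3

109: h=3 → slot 3
991: h=3, probe 3,4 → slot 4
417: h=3, probe 3,4,0 → slot 0
181: h=0, probe 0,1 → slot 1
Table: [417, 181, -, 109, 991, -, -]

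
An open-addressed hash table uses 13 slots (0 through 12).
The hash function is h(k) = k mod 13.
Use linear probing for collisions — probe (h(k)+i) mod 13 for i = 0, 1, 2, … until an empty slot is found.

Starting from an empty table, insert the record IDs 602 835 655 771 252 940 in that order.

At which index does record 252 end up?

7

Insert 602: h=4, slot 4 empty -> index 4.
Insert 835: h=3, slot 3 empty -> index 3.
Insert 655: h=5, slot 5 empty -> index 5.
Insert 771: h=4, slots 4,5 occupied -> index 6.
Insert 252: h=5, slots 5,6 occupied -> index 7.
Insert 940: h=4, slots 4,5,6,7 occupied -> index 8.
Table: [—, —, —, 835, 602, 655, 771, 252, 940, —, —, —, —]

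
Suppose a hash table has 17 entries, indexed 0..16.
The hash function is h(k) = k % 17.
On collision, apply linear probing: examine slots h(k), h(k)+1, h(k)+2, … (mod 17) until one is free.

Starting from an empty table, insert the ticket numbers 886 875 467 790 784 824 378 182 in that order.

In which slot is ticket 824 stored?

11

886: h=2 -> slot 2
875: h=8 -> slot 8
467: h=8, probe 8,9 -> slot 9
790: h=8, probe 8,9,10 -> slot 10
784: h=2, probe 2,3 -> slot 3
824: h=8, probe 8,9,10,11 -> slot 11
378: h=4 -> slot 4
182: h=12 -> slot 12
Table: [., ., 886, 784, 378, ., ., ., 875, 467, 790, 824, 182, ., ., ., .]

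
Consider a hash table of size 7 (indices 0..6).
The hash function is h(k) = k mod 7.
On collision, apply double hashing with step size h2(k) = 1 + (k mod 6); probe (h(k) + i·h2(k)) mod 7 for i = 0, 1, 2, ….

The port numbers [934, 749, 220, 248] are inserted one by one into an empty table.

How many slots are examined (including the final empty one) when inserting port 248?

2

Insert 934: h=3, slot 3 empty => index 3.
Insert 749: h=0, slot 0 empty => index 0.
Insert 220: h=3, h2=5, slot 3 occupied => index 1.
Insert 248: h=3, h2=3, slot 3 occupied => index 6.
Table: [749, 220, -, 934, -, -, 248]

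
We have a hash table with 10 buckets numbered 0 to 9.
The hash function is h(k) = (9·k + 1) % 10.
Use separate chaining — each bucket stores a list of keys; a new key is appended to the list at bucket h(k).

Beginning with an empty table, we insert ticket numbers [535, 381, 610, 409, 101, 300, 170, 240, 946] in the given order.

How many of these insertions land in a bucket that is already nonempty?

4

Insert 535: h=6, bucket 6 empty → new chain.
Insert 381: h=0, bucket 0 empty → new chain.
Insert 610: h=1, bucket 1 empty → new chain.
Insert 409: h=2, bucket 2 empty → new chain.
Insert 101: h=0, bucket 0 nonempty → append to chain.
Insert 300: h=1, bucket 1 nonempty → append to chain.
Insert 170: h=1, bucket 1 nonempty → append to chain.
Insert 240: h=1, bucket 1 nonempty → append to chain.
Insert 946: h=5, bucket 5 empty → new chain.
Final buckets:
0: 381 -> 101
1: 610 -> 300 -> 170 -> 240
2: 409
3: -
4: -
5: 946
6: 535
7: -
8: -
9: -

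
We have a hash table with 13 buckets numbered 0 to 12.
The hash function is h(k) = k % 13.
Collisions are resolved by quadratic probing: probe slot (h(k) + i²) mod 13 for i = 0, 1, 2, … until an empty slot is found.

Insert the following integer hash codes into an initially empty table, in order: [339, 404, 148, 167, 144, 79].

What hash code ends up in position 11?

167

339 hashes to 1; slot 1 is free => place at 1.
404 hashes to 1; 1 taken => place at 2.
148 hashes to 5; slot 5 is free => place at 5.
167 hashes to 11; slot 11 is free => place at 11.
144 hashes to 1; 1,2,5 taken => place at 10.
79 hashes to 1; 1,2,5,10 taken => place at 4.
Table: [_, 339, 404, _, 79, 148, _, _, _, _, 144, 167, _]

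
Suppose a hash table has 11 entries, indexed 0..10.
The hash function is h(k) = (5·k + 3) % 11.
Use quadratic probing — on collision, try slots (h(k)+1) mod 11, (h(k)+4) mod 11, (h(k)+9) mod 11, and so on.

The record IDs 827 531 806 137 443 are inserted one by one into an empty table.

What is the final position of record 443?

Insert 827: h=2, slot 2 empty -> index 2.
Insert 531: h=7, slot 7 empty -> index 7.
Insert 806: h=7, slot 7 occupied -> index 8.
Insert 137: h=6, slot 6 empty -> index 6.
Insert 443: h=7, slots 7,8 occupied -> index 0.
Table: [443, —, 827, —, —, —, 137, 531, 806, —, —]

0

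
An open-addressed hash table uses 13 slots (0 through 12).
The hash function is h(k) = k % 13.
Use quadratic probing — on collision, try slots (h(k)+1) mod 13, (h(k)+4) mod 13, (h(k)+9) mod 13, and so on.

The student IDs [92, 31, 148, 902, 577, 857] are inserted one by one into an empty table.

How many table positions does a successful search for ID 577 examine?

Insert 92: h=1, slot 1 empty => index 1.
Insert 31: h=5, slot 5 empty => index 5.
Insert 148: h=5, slot 5 occupied => index 6.
Insert 902: h=5, slots 5,6 occupied => index 9.
Insert 577: h=5, slots 5,6,9,1 occupied => index 8.
Insert 857: h=12, slot 12 empty => index 12.
Table: [-, 92, -, -, -, 31, 148, -, 577, 902, -, -, 857]
Lookup 577: h=5, probe 5,6,9,1,8 → found at 8.

5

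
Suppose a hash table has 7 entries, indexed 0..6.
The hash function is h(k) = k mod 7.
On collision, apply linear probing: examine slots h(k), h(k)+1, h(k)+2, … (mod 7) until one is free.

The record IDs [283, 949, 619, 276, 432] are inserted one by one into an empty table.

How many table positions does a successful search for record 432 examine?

Insert 283: h=3, slot 3 empty => index 3.
Insert 949: h=4, slot 4 empty => index 4.
Insert 619: h=3, slots 3,4 occupied => index 5.
Insert 276: h=3, slots 3,4,5 occupied => index 6.
Insert 432: h=5, slots 5,6 occupied => index 0.
Table: [432, ∅, ∅, 283, 949, 619, 276]
Lookup 432: h=5, probe 5,6,0 → found at 0.

3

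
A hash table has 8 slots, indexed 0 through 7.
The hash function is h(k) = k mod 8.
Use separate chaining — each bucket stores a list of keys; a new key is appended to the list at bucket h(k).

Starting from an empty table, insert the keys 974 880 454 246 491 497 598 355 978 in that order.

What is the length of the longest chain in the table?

974 -> bucket 6
880 -> bucket 0
454 -> bucket 6 (collision)
246 -> bucket 6 (collision)
491 -> bucket 3
497 -> bucket 1
598 -> bucket 6 (collision)
355 -> bucket 3 (collision)
978 -> bucket 2
Final buckets:
0: 880
1: 497
2: 978
3: 491 -> 355
4: ∅
5: ∅
6: 974 -> 454 -> 246 -> 598
7: ∅

4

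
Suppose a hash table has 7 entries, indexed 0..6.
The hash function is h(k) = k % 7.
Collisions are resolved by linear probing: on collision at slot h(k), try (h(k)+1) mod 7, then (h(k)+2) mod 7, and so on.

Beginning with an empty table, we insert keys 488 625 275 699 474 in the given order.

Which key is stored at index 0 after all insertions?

474

488: h=5 -> slot 5
625: h=2 -> slot 2
275: h=2, probe 2,3 -> slot 3
699: h=6 -> slot 6
474: h=5, probe 5,6,0 -> slot 0
Table: [474, ., 625, 275, ., 488, 699]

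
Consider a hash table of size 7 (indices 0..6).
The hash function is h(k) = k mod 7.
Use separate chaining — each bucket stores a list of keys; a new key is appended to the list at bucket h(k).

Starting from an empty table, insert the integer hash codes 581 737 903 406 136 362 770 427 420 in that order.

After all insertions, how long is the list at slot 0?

Insert 581: h=0, bucket 0 empty → new chain.
Insert 737: h=2, bucket 2 empty → new chain.
Insert 903: h=0, bucket 0 nonempty → append to chain.
Insert 406: h=0, bucket 0 nonempty → append to chain.
Insert 136: h=3, bucket 3 empty → new chain.
Insert 362: h=5, bucket 5 empty → new chain.
Insert 770: h=0, bucket 0 nonempty → append to chain.
Insert 427: h=0, bucket 0 nonempty → append to chain.
Insert 420: h=0, bucket 0 nonempty → append to chain.
Final buckets:
0: 581 -> 903 -> 406 -> 770 -> 427 -> 420
1: .
2: 737
3: 136
4: .
5: 362
6: .

6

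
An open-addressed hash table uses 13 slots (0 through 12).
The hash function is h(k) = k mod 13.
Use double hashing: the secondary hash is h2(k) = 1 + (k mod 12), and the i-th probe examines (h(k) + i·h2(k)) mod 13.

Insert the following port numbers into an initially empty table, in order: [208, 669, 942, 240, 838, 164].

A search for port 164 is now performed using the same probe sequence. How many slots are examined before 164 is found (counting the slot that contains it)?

4

Insert 208: h=0, slot 0 empty -> index 0.
Insert 669: h=6, slot 6 empty -> index 6.
Insert 942: h=6, h2=7, slots 6,0 occupied -> index 7.
Insert 240: h=6, h2=1, slots 6,7 occupied -> index 8.
Insert 838: h=6, h2=11, slot 6 occupied -> index 4.
Insert 164: h=8, h2=9, slots 8,4,0 occupied -> index 9.
Table: [208, ., ., ., 838, ., 669, 942, 240, 164, ., ., .]
Lookup 164: h=8, h2=9, probe 8,4,0,9 → found at 9.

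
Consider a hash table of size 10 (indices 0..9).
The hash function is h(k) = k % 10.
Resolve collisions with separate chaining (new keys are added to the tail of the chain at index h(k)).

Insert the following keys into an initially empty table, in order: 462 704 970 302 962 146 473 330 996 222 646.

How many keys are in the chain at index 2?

4

Insert 462: h=2, bucket 2 empty -> new chain.
Insert 704: h=4, bucket 4 empty -> new chain.
Insert 970: h=0, bucket 0 empty -> new chain.
Insert 302: h=2, bucket 2 nonempty -> append to chain.
Insert 962: h=2, bucket 2 nonempty -> append to chain.
Insert 146: h=6, bucket 6 empty -> new chain.
Insert 473: h=3, bucket 3 empty -> new chain.
Insert 330: h=0, bucket 0 nonempty -> append to chain.
Insert 996: h=6, bucket 6 nonempty -> append to chain.
Insert 222: h=2, bucket 2 nonempty -> append to chain.
Insert 646: h=6, bucket 6 nonempty -> append to chain.
Final buckets:
0: 970 -> 330
1: .
2: 462 -> 302 -> 962 -> 222
3: 473
4: 704
5: .
6: 146 -> 996 -> 646
7: .
8: .
9: .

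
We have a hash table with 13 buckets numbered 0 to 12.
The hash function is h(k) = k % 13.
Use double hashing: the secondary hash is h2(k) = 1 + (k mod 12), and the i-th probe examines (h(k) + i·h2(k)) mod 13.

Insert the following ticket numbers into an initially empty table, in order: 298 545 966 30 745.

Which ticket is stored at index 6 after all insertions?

745

Insert 298: h=12, slot 12 empty -> index 12.
Insert 545: h=12, h2=6, slot 12 occupied -> index 5.
Insert 966: h=4, slot 4 empty -> index 4.
Insert 30: h=4, h2=7, slot 4 occupied -> index 11.
Insert 745: h=4, h2=2, slot 4 occupied -> index 6.
Table: [., ., ., ., 966, 545, 745, ., ., ., ., 30, 298]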